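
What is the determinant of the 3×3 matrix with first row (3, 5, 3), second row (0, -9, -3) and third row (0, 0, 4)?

-108

The matrix is upper triangular, so the determinant is the product of the diagonal entries:
det = (3) · (-9) · (4) = -108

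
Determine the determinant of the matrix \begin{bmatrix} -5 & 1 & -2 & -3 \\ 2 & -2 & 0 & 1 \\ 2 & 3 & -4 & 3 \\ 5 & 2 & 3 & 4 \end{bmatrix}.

-27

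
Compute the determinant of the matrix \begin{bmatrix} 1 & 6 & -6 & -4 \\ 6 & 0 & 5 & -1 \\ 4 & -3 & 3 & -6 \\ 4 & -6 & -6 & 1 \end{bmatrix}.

Expand along row 2 (it has 1 zero):
  − (6) · M_21   where M_21 = det([6 -6 -4; -3 3 -6; -6 -6 1]) = -576
  − (5) · M_23   where M_23 = det([1 6 -4; 4 -3 -6; 4 -6 1]) = -159
  + (-1) · M_24   where M_24 = det([1 6 -6; 4 -3 3; 4 -6 -6]) = 324
det = (-1)·(6)·(-576) + (-1)·(5)·(-159) + (+1)·(-1)·(324) = 3927

3927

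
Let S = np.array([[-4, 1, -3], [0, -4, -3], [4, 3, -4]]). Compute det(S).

-160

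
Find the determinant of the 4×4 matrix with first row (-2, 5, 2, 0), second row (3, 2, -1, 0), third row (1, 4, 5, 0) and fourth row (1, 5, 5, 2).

Expand along column 4 (it has 3 zeros):
  + (2) · M_44   where M_44 = det([-2 5 2; 3 2 -1; 1 4 5]) = -88
det = (+1)·(2)·(-88) = -176

-176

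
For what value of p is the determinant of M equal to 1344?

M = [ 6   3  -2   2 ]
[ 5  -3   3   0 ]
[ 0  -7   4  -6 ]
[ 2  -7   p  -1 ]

-4

Expanding along the column containing p, det(M) is linear in p: det(M) = (-128)·p + (832).
Set (-128)·p + (832) = 1344  ⇒  (-128)·p = 512  ⇒  p = -4.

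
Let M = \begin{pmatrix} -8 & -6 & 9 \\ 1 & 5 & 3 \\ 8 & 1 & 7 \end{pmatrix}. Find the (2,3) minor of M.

The minor is 40.

Delete row 2 and column 3; the remaining 2×2 submatrix is [-8 -6; 8 1].
Its determinant is (-8)·1 − (-6)·8 = 40.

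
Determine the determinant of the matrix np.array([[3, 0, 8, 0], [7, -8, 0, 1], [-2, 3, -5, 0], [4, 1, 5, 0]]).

The determinant is -52.

Expand along column 4 (it has 3 zeros):
  + (1) · M_24   where M_24 = det([3 0 8; -2 3 -5; 4 1 5]) = -52
det = (+1)·(1)·(-52) = -52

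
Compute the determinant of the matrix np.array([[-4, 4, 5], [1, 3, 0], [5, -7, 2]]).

The determinant is -142.

Expand along column 3:
  + 5 · |1 3; 5 -7| = 5·(-7 − 15) = -110
  + 2 · |-4 4; 1 3| = 2·(-12 − 4) = -32
Sum: (-110) + (-32) = -142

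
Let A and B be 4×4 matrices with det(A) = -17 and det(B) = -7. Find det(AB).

119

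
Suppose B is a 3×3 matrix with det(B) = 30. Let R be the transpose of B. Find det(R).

30

det(Bᵀ) = det(B).
det(R) = (1)·(30) = 30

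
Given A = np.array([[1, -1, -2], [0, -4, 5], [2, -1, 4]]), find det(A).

Expand along column 1:
  + 1 · |-4 5; -1 4| = 1·(-16 − (-5)) = -11
  + 2 · |-1 -2; -4 5| = 2·(-5 − 8) = -26
Sum: (-11) + (-26) = -37

-37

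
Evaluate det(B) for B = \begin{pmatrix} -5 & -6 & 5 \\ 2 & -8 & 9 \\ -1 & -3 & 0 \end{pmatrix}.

Expand along column 3:
  + 5 · |2 -8; -1 -3| = 5·(-6 − 8) = -70
  − 9 · |-5 -6; -1 -3| = −9·(15 − 6) = -81
Sum: (-70) + (-81) = -151

-151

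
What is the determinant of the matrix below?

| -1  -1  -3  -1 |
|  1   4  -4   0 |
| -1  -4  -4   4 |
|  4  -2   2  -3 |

-504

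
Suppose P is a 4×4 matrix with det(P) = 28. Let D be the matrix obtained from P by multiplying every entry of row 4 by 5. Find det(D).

The determinant is 140.

Scaling one row by 5 multiplies the determinant by 5.
det(D) = (5)·(28) = 140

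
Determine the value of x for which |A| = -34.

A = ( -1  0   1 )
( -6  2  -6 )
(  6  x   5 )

Expanding along the row containing x, det(A) is linear in x: det(A) = (-12)·x + (-22).
Set (-12)·x + (-22) = -34  ⇒  (-12)·x = -12  ⇒  x = 1.

x = 1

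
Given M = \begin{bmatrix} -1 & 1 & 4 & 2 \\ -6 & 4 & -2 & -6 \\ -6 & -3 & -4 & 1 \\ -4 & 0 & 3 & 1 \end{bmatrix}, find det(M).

The determinant is -298.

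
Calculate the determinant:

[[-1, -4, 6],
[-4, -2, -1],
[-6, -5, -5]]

Expand along column 1:
  + (-1) · |-2 -1; -5 -5| = (-1)·(10 − 5) = -5
  − (-4) · |-4 6; -5 -5| = −(-4)·(20 − (-30)) = 200
  + (-6) · |-4 6; -2 -1| = (-6)·(4 − (-12)) = -96
Sum: (-5) + (200) + (-96) = 99

99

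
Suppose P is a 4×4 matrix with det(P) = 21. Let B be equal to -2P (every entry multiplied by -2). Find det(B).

det(B) = 336

For a 4×4 matrix, det(-2P) = (-2)^4·det(P) = 16·det(P).
det(B) = (16)·(21) = 336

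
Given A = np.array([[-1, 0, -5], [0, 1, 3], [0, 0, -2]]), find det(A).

A is upper triangular, so det(A) is the product of the diagonal entries:
det = (-1) · (1) · (-2) = 2

|A| = 2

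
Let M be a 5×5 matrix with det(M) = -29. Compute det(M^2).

841

det(M^2) = (det M)^2 = (-29)^2 = 841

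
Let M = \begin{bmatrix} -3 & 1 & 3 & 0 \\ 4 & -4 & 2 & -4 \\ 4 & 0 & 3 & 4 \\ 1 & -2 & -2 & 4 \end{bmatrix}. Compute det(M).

det(M) = 596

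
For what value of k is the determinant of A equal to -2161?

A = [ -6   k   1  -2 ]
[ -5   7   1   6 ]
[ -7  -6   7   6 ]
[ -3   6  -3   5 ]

Expanding along the column containing k, det(A) is linear in k: det(A) = (-4)·k + (-2137).
Set (-4)·k + (-2137) = -2161  ⇒  (-4)·k = -24  ⇒  k = 6.

k = 6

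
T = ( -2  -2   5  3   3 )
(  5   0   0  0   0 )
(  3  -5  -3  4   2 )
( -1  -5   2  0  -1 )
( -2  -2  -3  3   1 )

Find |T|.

Expand along row 2 (it has 4 zeros):
  − (5) · M_21   where M_21 = det([-2 5 3 3; -5 -3 4 2; -5 2 0 -1; -2 -3 3 1]) = 134
det = (-1)·(5)·(134) = -670

det(T) = -670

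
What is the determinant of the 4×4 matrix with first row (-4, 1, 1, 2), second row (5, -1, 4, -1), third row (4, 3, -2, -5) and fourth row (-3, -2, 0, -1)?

-349

Expand along row 4 (it has 1 zero):
  − (-3) · M_41   where M_41 = det([1 1 2; -1 4 -1; 3 -2 -5]) = -50
  + (-2) · M_42   where M_42 = det([-4 1 2; 5 4 -1; 4 -2 -5]) = 57
  + (-1) · M_44   where M_44 = det([-4 1 1; 5 -1 4; 4 3 -2]) = 85
det = (-1)·(-3)·(-50) + (+1)·(-2)·(57) + (+1)·(-1)·(85) = -349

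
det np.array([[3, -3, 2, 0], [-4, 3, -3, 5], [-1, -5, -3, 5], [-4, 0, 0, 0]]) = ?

Expand along row 4 (it has 3 zeros):
  − (-4) · M_41   where M_41 = det([-3 2 0; 3 -3 5; -5 -3 5]) = -80
det = (-1)·(-4)·(-80) = -320

The determinant is -320.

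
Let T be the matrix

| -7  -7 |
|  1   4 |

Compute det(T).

-21

det(T) = (-7)·4 − (-7)·1 = -28 − (-7) = -21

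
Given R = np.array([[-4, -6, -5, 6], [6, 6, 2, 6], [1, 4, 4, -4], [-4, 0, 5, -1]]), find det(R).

|R| = -386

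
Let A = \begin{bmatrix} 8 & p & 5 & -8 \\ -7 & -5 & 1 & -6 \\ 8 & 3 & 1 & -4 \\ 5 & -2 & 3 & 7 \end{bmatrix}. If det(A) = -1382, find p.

Expanding along the row containing p, det(A) is linear in p: det(A) = (323)·p + (879).
Set (323)·p + (879) = -1382  ⇒  (323)·p = -2261  ⇒  p = -7.

-7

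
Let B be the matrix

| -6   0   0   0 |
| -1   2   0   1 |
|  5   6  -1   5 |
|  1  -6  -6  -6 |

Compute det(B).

The determinant is -180.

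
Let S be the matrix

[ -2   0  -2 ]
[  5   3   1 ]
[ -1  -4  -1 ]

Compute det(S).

Expand along column 2:
  + 3 · |-2 -2; -1 -1| = 3·(2 − 2) = 0
  − (-4) · |-2 -2; 5 1| = −(-4)·(-2 − (-10)) = 32
Sum: (0) + (32) = 32

det(S) = 32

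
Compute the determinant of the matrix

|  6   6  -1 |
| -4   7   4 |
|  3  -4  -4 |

Expand along column 1:
  + 6 · |7 4; -4 -4| = 6·(-28 − (-16)) = -72
  − (-4) · |6 -1; -4 -4| = −(-4)·(-24 − 4) = -112
  + 3 · |6 -1; 7 4| = 3·(24 − (-7)) = 93
Sum: (-72) + (-112) + (93) = -91

-91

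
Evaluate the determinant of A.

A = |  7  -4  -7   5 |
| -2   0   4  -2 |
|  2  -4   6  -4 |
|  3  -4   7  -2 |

Expand along row 2 (it has 1 zero):
  − (-2) · M_21   where M_21 = det([-4 -7 5; -4 6 -4; -4 7 -2]) = -140
  − (4) · M_23   where M_23 = det([7 -4 5; 2 -4 -4; 3 -4 -2]) = -4
  + (-2) · M_24   where M_24 = det([7 -4 -7; 2 -4 6; 3 -4 7]) = -72
det = (-1)·(-2)·(-140) + (-1)·(4)·(-4) + (+1)·(-2)·(-72) = -120

The determinant is -120.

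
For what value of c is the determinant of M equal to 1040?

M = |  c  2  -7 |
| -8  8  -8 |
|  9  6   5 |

Expanding along the column containing c, det(M) is linear in c: det(M) = (88)·c + (776).
Set (88)·c + (776) = 1040  ⇒  (88)·c = 264  ⇒  c = 3.

c = 3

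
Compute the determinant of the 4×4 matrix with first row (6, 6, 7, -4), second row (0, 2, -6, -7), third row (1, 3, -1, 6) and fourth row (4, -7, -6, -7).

Expand along row 2 (it has 1 zero):
  + (2) · M_22   where M_22 = det([6 7 -4; 1 -1 6; 4 -6 -7]) = 483
  − (-6) · M_23   where M_23 = det([6 6 -4; 1 3 6; 4 -7 -7]) = 388
  + (-7) · M_24   where M_24 = det([6 6 7; 1 3 -1; 4 -7 -6]) = -271
det = (+1)·(2)·(483) + (-1)·(-6)·(388) + (+1)·(-7)·(-271) = 5191

The determinant is 5191.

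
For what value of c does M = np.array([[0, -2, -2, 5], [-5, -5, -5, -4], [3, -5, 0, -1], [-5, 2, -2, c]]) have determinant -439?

Expanding along the row containing c, det(M) is linear in c: det(M) = (-50)·c + (-139).
Set (-50)·c + (-139) = -439  ⇒  (-50)·c = -300  ⇒  c = 6.

c = 6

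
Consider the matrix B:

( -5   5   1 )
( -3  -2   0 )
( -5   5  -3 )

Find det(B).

Expand along column 3:
  + 1 · |-3 -2; -5 5| = 1·(-15 − 10) = -25
  + (-3) · |-5 5; -3 -2| = (-3)·(10 − (-15)) = -75
Sum: (-25) + (-75) = -100

-100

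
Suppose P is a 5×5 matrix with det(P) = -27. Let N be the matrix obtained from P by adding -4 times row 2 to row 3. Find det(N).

Adding a multiple of one row to another leaves the determinant unchanged.
det(N) = (1)·(-27) = -27

-27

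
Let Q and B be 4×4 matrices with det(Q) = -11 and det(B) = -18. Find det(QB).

det(QB) = 198

det(QB) = det(Q)·det(B) = (-11)·(-18) = 198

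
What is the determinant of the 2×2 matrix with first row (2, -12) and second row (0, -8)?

The determinant is -16.

det = 2·(-8) − (-12)·0 = -16 − 0 = -16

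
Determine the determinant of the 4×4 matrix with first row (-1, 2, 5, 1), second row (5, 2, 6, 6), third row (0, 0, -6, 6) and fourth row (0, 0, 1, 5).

432

The matrix is block upper-triangular with a 2×2 block and a 2×2 block on the diagonal, so its determinant equals the product of the determinants of the diagonal blocks.
det of the 2×2 block = -12
det of the 2×2 block = -36
det = (-12)·(-36) = 432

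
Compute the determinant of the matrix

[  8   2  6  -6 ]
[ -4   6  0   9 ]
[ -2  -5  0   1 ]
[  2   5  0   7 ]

1536

Expand along column 3 (it has 3 zeros):
  + (6) · M_13   where M_13 = det([-4 6 9; -2 -5 1; 2 5 7]) = 256
det = (+1)·(6)·(256) = 1536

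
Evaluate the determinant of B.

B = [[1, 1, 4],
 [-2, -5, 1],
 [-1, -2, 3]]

Expand along column 1:
  + 1 · |-5 1; -2 3| = 1·(-15 − (-2)) = -13
  − (-2) · |1 4; -2 3| = −(-2)·(3 − (-8)) = 22
  + (-1) · |1 4; -5 1| = (-1)·(1 − (-20)) = -21
Sum: (-13) + (22) + (-21) = -12

|B| = -12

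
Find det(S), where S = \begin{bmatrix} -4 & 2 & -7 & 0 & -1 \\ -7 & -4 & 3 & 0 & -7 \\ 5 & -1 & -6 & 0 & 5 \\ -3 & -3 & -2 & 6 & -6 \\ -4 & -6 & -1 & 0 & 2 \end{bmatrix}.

det(S) = -13122

Expand along column 4 (it has 4 zeros):
  + (6) · M_44   where M_44 = det([-4 2 -7 -1; -7 -4 3 -7; 5 -1 -6 5; -4 -6 -1 2]) = -2187
det = (+1)·(6)·(-2187) = -13122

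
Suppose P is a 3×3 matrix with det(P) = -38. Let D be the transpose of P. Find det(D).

-38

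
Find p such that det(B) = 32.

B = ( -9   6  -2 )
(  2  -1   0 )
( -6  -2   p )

p = -4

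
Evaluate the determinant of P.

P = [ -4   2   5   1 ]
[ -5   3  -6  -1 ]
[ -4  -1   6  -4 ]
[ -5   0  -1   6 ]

1592

Expand along row 4 (it has 1 zero):
  − (-5) · M_41   where M_41 = det([2 5 1; 3 -6 -1; -1 6 -4]) = 137
  − (-1) · M_43   where M_43 = det([-4 2 1; -5 3 -1; -4 -1 -4]) = 37
  + (6) · M_44   where M_44 = det([-4 2 5; -5 3 -6; -4 -1 6]) = 145
det = (-1)·(-5)·(137) + (-1)·(-1)·(37) + (+1)·(6)·(145) = 1592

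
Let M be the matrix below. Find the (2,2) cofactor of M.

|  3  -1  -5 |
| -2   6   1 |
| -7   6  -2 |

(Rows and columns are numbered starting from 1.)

Delete row 2 and column 2; the remaining 2×2 submatrix is [3 -5; -7 -2].
Its determinant is 3·(-2) − (-5)·(-7) = -41.
The cofactor carries sign (−1)^(2+2) = +1, so C_{2,2} = +(-41) = -41.

-41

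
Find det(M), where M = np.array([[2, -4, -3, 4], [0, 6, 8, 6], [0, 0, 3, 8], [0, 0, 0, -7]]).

-252

M is upper triangular, so det(M) is the product of the diagonal entries:
det = (2) · (6) · (3) · (-7) = -252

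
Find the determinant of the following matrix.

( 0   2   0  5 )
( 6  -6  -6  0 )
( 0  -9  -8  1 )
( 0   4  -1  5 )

-762

Expand along column 1 (it has 3 zeros):
  − (6) · M_21   where M_21 = det([2 0 5; -9 -8 1; 4 -1 5]) = 127
det = (-1)·(6)·(127) = -762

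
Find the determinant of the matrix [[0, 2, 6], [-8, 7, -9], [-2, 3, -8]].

Expand along column 1:
  − (-8) · |2 6; 3 -8| = −(-8)·(-16 − 18) = -272
  + (-2) · |2 6; 7 -9| = (-2)·(-18 − 42) = 120
Sum: (-272) + (120) = -152

The determinant is -152.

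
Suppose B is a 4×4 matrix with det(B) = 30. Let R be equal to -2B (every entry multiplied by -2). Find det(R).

480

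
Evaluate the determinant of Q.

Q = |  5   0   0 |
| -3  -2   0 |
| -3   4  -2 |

Q is lower triangular, so det(Q) is the product of the diagonal entries:
det = (5) · (-2) · (-2) = 20

20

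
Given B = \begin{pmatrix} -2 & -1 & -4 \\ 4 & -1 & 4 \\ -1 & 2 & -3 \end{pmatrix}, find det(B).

|B| = -26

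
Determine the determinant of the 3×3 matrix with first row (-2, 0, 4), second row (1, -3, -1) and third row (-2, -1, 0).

-26

Expand along row 1:
  + (-2) · |-3 -1; -1 0| = (-2)·(0 − 1) = 2
  + 4 · |1 -3; -2 -1| = 4·(-1 − 6) = -28
Sum: (2) + (-28) = -26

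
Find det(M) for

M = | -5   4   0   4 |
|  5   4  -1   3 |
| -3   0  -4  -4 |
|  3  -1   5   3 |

The determinant is -172.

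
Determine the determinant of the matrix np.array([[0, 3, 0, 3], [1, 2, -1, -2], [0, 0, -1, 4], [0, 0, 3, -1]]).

33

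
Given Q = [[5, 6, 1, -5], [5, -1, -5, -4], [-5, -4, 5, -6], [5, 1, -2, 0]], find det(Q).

Expand along row 4 (it has 1 zero):
  − (5) · M_41   where M_41 = det([6 1 -5; -1 -5 -4; -4 5 -6]) = 435
  + (1) · M_42   where M_42 = det([5 1 -5; 5 -5 -4; -5 5 -6]) = 300
  − (-2) · M_43   where M_43 = det([5 6 -5; 5 -1 -4; -5 -4 -6]) = 375
det = (-1)·(5)·(435) + (+1)·(1)·(300) + (-1)·(-2)·(375) = -1125

-1125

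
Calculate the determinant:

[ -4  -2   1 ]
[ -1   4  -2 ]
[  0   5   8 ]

The determinant is -189.

Expand along row 3:
  − 5 · |-4 1; -1 -2| = −5·(8 − (-1)) = -45
  + 8 · |-4 -2; -1 4| = 8·(-16 − 2) = -144
Sum: (-45) + (-144) = -189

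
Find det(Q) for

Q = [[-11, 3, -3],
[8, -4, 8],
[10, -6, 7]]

-124

Expand along row 1:
  + (-11) · |-4 8; -6 7| = (-11)·(-28 − (-48)) = -220
  − 3 · |8 8; 10 7| = −3·(56 − 80) = 72
  + (-3) · |8 -4; 10 -6| = (-3)·(-48 − (-40)) = 24
Sum: (-220) + (72) + (24) = -124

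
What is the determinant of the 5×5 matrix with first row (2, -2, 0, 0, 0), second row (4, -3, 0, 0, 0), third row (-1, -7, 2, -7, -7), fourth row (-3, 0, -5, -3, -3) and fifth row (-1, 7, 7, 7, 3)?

The matrix is block lower-triangular with a 2×2 block and a 3×3 block on the diagonal, so its determinant equals the product of the determinants of the diagonal blocks.
det of the 2×2 block = 2
det of the 3×3 block = 164
det = (2)·(164) = 328

The determinant is 328.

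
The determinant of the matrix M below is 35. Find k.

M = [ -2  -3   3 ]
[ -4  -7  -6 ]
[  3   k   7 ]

k = 4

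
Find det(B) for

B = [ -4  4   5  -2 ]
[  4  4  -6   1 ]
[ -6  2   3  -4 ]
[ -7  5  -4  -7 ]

Expand along row 1:
  + (-4) · M_11   where M_11 = det([4 -6 1; 2 3 -4; 5 -4 -7]) = -135
  − (4) · M_12   where M_12 = det([4 -6 1; -6 3 -4; -7 -4 -7]) = -19
  + (5) · M_13   where M_13 = det([4 4 1; -6 2 -4; -7 5 -7]) = -48
  − (-2) · M_14   where M_14 = det([4 4 -6; -6 2 3; -7 5 -4]) = -176
det = (+1)·(-4)·(-135) + (-1)·(4)·(-19) + (+1)·(5)·(-48) + (-1)·(-2)·(-176) = 24

|B| = 24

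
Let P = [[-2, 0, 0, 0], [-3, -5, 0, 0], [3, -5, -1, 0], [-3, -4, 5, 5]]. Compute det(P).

-50

P is lower triangular, so det(P) is the product of the diagonal entries:
det = (-2) · (-5) · (-1) · (5) = -50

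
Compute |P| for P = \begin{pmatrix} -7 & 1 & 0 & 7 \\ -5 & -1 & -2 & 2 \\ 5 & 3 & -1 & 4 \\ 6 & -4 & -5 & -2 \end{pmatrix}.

-568

Expand along row 1 (it has 1 zero):
  + (-7) · M_11   where M_11 = det([-1 -2 2; 3 -1 4; -4 -5 -2]) = -40
  − (1) · M_12   where M_12 = det([-5 -2 2; 5 -1 4; 6 -5 -2]) = -216
  − (7) · M_14   where M_14 = det([-5 -1 -2; 5 3 -1; 6 -4 -5]) = 152
det = (+1)·(-7)·(-40) + (-1)·(1)·(-216) + (-1)·(7)·(152) = -568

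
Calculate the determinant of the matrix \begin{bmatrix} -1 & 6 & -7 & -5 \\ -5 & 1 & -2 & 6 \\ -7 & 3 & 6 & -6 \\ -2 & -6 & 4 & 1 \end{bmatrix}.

Expand along row 1:
  + (-1) · M_11   where M_11 = det([1 -2 6; 3 6 -6; -6 4 1]) = 252
  − (6) · M_12   where M_12 = det([-5 -2 6; -7 6 -6; -2 4 1]) = -284
  + (-7) · M_13   where M_13 = det([-5 1 6; -7 3 -6; -2 -6 1]) = 472
  − (-5) · M_14   where M_14 = det([-5 1 -2; -7 3 6; -2 -6 4]) = -320
det = (+1)·(-1)·(252) + (-1)·(6)·(-284) + (+1)·(-7)·(472) + (-1)·(-5)·(-320) = -3452

The determinant is -3452.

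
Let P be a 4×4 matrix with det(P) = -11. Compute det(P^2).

121

det(P^2) = (det P)^2 = (-11)^2 = 121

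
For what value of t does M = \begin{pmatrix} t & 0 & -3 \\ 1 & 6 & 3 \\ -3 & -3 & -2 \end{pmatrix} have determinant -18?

Expanding along the row containing t, det(M) is linear in t: det(M) = (-3)·t + (-45).
Set (-3)·t + (-45) = -18  ⇒  (-3)·t = 27  ⇒  t = -9.

-9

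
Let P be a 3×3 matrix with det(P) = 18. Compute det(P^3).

det(P^3) = (det P)^3 = (18)^3 = 5832

5832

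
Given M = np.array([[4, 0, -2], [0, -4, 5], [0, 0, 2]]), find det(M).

|M| = -32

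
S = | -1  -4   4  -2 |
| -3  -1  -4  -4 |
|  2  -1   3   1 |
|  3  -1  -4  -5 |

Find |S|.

Expand along row 1:
  + (-1) · M_11   where M_11 = det([-1 -4 -4; -1 3 1; -1 -4 -5]) = 7
  − (-4) · M_12   where M_12 = det([-3 -4 -4; 2 3 1; 3 -4 -5]) = 49
  + (4) · M_13   where M_13 = det([-3 -1 -4; 2 -1 1; 3 -1 -5]) = -35
  − (-2) · M_14   where M_14 = det([-3 -1 -4; 2 -1 3; 3 -1 -4]) = -42
det = (+1)·(-1)·(7) + (-1)·(-4)·(49) + (+1)·(4)·(-35) + (-1)·(-2)·(-42) = -35

|S| = -35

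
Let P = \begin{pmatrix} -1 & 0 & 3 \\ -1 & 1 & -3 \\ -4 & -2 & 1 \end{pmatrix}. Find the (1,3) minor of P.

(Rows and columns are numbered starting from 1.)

Delete row 1 and column 3; the remaining 2×2 submatrix is [-1 1; -4 -2].
Its determinant is (-1)·(-2) − 1·(-4) = 6.

The minor is 6.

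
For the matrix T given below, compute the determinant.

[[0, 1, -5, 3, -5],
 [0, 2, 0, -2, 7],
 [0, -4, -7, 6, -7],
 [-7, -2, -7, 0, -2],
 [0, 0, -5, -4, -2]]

Expand along column 1 (it has 4 zeros):
  − (-7) · M_41   where M_41 = det([1 -5 3 -5; 2 0 -2 7; -4 -7 6 -7; 0 -5 -4 -2]) = 1278
det = (-1)·(-7)·(1278) = 8946

|T| = 8946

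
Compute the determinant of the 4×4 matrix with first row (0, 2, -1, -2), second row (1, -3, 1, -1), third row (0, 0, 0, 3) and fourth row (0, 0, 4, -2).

24

The matrix is block upper-triangular with a 2×2 block and a 2×2 block on the diagonal, so its determinant equals the product of the determinants of the diagonal blocks.
det of the 2×2 block = -2
det of the 2×2 block = -12
det = (-2)·(-12) = 24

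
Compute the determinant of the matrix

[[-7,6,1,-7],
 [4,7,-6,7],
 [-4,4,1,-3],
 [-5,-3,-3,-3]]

The determinant is -675.

Expand along row 1:
  + (-7) · M_11   where M_11 = det([7 -6 7; 4 1 -3; -3 -3 -3]) = -273
  − (6) · M_12   where M_12 = det([4 -6 7; -4 1 -3; -5 -3 -3]) = 53
  + (1) · M_13   where M_13 = det([4 7 7; -4 4 -3; -5 -3 -3]) = 161
  − (-7) · M_14   where M_14 = det([4 7 -6; -4 4 1; -5 -3 -3]) = -347
det = (+1)·(-7)·(-273) + (-1)·(6)·(53) + (+1)·(1)·(161) + (-1)·(-7)·(-347) = -675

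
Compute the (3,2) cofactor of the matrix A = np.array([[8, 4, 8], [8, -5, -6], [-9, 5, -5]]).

Delete row 3 and column 2; the remaining 2×2 submatrix is [8 8; 8 -6].
Its determinant is 8·(-6) − 8·8 = -112.
The cofactor carries sign (−1)^(3+2) = −1, so C_{3,2} = −(-112) = 112.

112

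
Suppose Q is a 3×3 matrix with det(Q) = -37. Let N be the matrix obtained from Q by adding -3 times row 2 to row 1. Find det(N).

-37

Adding a multiple of one row to another leaves the determinant unchanged.
det(N) = (1)·(-37) = -37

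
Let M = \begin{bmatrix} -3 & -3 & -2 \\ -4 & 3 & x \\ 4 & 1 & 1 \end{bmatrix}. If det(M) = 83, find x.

Expanding along the row containing x, det(M) is linear in x: det(M) = (-9)·x + (11).
Set (-9)·x + (11) = 83  ⇒  (-9)·x = 72  ⇒  x = -8.

-8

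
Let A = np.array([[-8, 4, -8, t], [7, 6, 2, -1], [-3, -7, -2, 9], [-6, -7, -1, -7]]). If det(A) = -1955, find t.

Expanding along the row containing t, det(A) is linear in t: det(A) = (37)·t + (-2288).
Set (37)·t + (-2288) = -1955  ⇒  (37)·t = 333  ⇒  t = 9.

t = 9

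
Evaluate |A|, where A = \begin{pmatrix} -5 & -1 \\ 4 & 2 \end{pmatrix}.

|A| = -6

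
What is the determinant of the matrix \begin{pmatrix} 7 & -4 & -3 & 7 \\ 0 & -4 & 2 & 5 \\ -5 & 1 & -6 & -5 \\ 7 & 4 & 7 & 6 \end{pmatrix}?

1376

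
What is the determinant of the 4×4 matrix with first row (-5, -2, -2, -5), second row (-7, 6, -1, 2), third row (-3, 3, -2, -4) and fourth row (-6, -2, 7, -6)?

-2201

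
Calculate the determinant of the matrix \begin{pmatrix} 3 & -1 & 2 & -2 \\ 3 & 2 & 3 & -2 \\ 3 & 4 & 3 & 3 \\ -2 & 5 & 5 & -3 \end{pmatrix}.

The determinant is -194.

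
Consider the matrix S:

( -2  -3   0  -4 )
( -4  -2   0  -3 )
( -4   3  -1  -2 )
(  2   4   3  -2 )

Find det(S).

Expand along column 3 (it has 2 zeros):
  + (-1) · M_33   where M_33 = det([-2 -3 -4; -4 -2 -3; 2 4 -2]) = 58
  − (3) · M_43   where M_43 = det([-2 -3 -4; -4 -2 -3; -4 3 -2]) = 42
det = (+1)·(-1)·(58) + (-1)·(3)·(42) = -184

-184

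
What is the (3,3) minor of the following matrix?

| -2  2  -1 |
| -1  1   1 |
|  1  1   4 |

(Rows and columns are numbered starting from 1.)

Delete row 3 and column 3; the remaining 2×2 submatrix is [-2 2; -1 1].
Its determinant is (-2)·1 − 2·(-1) = 0.

0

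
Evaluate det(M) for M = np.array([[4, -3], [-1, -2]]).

-11

det(M) = 4·(-2) − (-3)·(-1) = -8 − 3 = -11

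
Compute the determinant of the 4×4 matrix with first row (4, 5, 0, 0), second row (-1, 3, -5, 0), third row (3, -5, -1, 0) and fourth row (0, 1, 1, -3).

The determinant is 576.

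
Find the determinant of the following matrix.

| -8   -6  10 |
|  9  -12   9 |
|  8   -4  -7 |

The determinant is -1170.

Expand along column 1:
  + (-8) · |-12 9; -4 -7| = (-8)·(84 − (-36)) = -960
  − 9 · |-6 10; -4 -7| = −9·(42 − (-40)) = -738
  + 8 · |-6 10; -12 9| = 8·(-54 − (-120)) = 528
Sum: (-960) + (-738) + (528) = -1170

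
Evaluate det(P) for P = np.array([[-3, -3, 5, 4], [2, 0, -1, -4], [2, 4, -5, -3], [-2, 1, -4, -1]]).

Expand along row 2 (it has 1 zero):
  − (2) · M_21   where M_21 = det([-3 5 4; 4 -5 -3; 1 -4 -1]) = -18
  − (-1) · M_23   where M_23 = det([-3 -3 4; 2 4 -3; -2 1 -1]) = 19
  + (-4) · M_24   where M_24 = det([-3 -3 5; 2 4 -5; -2 1 -4]) = 29
det = (-1)·(2)·(-18) + (-1)·(-1)·(19) + (+1)·(-4)·(29) = -61

|P| = -61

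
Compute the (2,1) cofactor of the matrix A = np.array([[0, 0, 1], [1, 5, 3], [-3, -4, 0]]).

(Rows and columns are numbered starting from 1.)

-4

Delete row 2 and column 1; the remaining 2×2 submatrix is [0 1; -4 0].
Its determinant is 0·0 − 1·(-4) = 4.
The cofactor carries sign (−1)^(2+1) = −1, so C_{2,1} = −(4) = -4.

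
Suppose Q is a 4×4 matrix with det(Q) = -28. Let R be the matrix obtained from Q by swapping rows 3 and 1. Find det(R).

Swapping two rows multiplies the determinant by −1.
det(R) = (-1)·(-28) = 28

28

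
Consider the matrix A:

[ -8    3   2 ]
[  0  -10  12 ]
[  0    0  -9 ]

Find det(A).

|A| = -720

A is upper triangular, so det(A) is the product of the diagonal entries:
det = (-8) · (-10) · (-9) = -720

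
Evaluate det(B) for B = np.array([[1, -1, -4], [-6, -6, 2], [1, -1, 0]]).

|B| = -48

Expand along column 3:
  + (-4) · |-6 -6; 1 -1| = (-4)·(6 − (-6)) = -48
  − 2 · |1 -1; 1 -1| = −2·(-1 − (-1)) = 0
Sum: (-48) + (0) = -48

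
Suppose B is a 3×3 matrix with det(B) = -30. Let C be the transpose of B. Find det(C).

The determinant is -30.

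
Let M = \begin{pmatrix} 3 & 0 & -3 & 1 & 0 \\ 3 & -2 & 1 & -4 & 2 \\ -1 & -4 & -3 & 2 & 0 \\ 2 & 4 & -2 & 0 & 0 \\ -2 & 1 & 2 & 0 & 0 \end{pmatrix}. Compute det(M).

-80

Expand along column 5 (it has 4 zeros):
  − (2) · M_25   where M_25 = det([3 0 -3 1; -1 -4 -3 2; 2 4 -2 0; -2 1 2 0]) = 40
det = (-1)·(2)·(40) = -80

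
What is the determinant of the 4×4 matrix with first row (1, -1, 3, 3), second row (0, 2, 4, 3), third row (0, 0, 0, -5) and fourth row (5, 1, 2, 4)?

Expand along row 3 (it has 3 zeros):
  − (-5) · M_34   where M_34 = det([1 -1 3; 0 2 4; 5 1 2]) = -50
det = (-1)·(-5)·(-50) = -250

-250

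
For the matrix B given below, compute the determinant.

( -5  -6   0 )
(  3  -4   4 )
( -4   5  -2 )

|B| = 120

Expand along row 1:
  + (-5) · |-4 4; 5 -2| = (-5)·(8 − 20) = 60
  − (-6) · |3 4; -4 -2| = −(-6)·(-6 − (-16)) = 60
Sum: (60) + (60) = 120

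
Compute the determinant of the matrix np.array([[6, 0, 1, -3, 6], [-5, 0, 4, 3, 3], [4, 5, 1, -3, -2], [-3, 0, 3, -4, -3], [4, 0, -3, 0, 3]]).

Expand along column 2 (it has 4 zeros):
  − (5) · M_32   where M_32 = det([6 1 -3 6; -5 4 3 3; -3 3 -4 -3; 4 -3 0 3]) = -462
det = (-1)·(5)·(-462) = 2310

2310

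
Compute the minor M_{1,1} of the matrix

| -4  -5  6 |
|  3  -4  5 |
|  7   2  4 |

The minor is -26.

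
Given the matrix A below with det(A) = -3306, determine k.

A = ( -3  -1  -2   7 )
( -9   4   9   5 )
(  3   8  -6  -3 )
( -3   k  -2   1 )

Expanding along the row containing k, det(A) is linear in k: det(A) = (204)·k + (-2694).
Set (204)·k + (-2694) = -3306  ⇒  (204)·k = -612  ⇒  k = -3.

k = -3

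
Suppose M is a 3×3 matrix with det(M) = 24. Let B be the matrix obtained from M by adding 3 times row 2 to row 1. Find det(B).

24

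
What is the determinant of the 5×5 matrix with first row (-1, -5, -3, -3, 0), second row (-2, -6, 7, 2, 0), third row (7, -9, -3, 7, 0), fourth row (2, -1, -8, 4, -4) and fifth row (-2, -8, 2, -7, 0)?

Expand along column 5 (it has 4 zeros):
  − (-4) · M_45   where M_45 = det([-1 -5 -3 -3; -2 -6 7 2; 7 -9 -3 7; -2 -8 2 -7]) = 2824
det = (-1)·(-4)·(2824) = 11296

11296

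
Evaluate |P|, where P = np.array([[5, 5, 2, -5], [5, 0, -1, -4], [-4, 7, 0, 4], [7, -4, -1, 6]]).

Expand along row 2 (it has 1 zero):
  − (5) · M_21   where M_21 = det([5 2 -5; 7 0 4; -4 -1 6]) = -61
  − (-1) · M_23   where M_23 = det([5 5 -5; -4 7 4; 7 -4 6]) = 715
  + (-4) · M_24   where M_24 = det([5 5 2; -4 7 0; 7 -4 -1]) = -121
det = (-1)·(5)·(-61) + (-1)·(-1)·(715) + (+1)·(-4)·(-121) = 1504

1504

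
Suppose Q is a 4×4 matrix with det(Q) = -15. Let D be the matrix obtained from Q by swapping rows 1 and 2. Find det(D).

The determinant is 15.

Swapping two rows multiplies the determinant by −1.
det(D) = (-1)·(-15) = 15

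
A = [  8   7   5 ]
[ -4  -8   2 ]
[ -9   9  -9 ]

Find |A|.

-486

Expand along row 1:
  + 8 · |-8 2; 9 -9| = 8·(72 − 18) = 432
  − 7 · |-4 2; -9 -9| = −7·(36 − (-18)) = -378
  + 5 · |-4 -8; -9 9| = 5·(-36 − 72) = -540
Sum: (432) + (-378) + (-540) = -486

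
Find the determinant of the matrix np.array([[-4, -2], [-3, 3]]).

det = (-4)·3 − (-2)·(-3) = -12 − 6 = -18

-18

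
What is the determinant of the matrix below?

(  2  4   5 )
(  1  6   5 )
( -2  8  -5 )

-60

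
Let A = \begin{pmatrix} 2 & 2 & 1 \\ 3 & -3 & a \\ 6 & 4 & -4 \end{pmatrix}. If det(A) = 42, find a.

Expanding along the column containing a, det(A) is linear in a: det(A) = (4)·a + (78).
Set (4)·a + (78) = 42  ⇒  (4)·a = -36  ⇒  a = -9.

-9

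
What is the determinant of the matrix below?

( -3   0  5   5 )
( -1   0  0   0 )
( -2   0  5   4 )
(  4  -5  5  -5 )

25

Expand along row 2 (it has 3 zeros):
  − (-1) · M_21   where M_21 = det([0 5 5; 0 5 4; -5 5 -5]) = 25
det = (-1)·(-1)·(25) = 25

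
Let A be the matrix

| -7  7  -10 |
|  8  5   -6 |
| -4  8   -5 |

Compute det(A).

Expand along column 1:
  + (-7) · |5 -6; 8 -5| = (-7)·(-25 − (-48)) = -161
  − 8 · |7 -10; 8 -5| = −8·(-35 − (-80)) = -360
  + (-4) · |7 -10; 5 -6| = (-4)·(-42 − (-50)) = -32
Sum: (-161) + (-360) + (-32) = -553

|A| = -553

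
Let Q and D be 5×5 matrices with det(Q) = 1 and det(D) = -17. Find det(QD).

det(QD) = det(Q)·det(D) = (1)·(-17) = -17

-17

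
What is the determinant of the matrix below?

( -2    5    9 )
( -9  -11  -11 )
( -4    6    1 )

-727

Expand along column 1:
  + (-2) · |-11 -11; 6 1| = (-2)·(-11 − (-66)) = -110
  − (-9) · |5 9; 6 1| = −(-9)·(5 − 54) = -441
  + (-4) · |5 9; -11 -11| = (-4)·(-55 − (-99)) = -176
Sum: (-110) + (-441) + (-176) = -727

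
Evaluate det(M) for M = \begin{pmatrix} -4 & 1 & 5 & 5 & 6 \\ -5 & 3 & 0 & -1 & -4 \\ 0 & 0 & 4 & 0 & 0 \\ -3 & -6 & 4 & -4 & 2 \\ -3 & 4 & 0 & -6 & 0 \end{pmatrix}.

Expand along row 3 (it has 4 zeros):
  + (4) · M_33   where M_33 = det([-4 1 5 6; -5 3 -1 -4; -3 -6 -4 2; -3 4 -6 0]) = 2996
det = (+1)·(4)·(2996) = 11984

The determinant is 11984.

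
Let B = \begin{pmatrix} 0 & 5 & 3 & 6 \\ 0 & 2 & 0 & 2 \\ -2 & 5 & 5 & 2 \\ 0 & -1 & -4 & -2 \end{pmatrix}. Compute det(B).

4

Expand along column 1 (it has 3 zeros):
  + (-2) · M_31   where M_31 = det([5 3 6; 2 0 2; -1 -4 -2]) = -2
det = (+1)·(-2)·(-2) = 4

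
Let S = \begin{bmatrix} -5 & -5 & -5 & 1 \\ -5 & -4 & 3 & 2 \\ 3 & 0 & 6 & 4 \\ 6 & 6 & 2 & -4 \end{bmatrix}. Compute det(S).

226

Expand along row 3 (it has 1 zero):
  + (3) · M_31   where M_31 = det([-5 -5 1; -4 3 2; 6 2 -4]) = 74
  + (6) · M_33   where M_33 = det([-5 -5 1; -5 -4 2; 6 6 -4]) = 14
  − (4) · M_34   where M_34 = det([-5 -5 -5; -5 -4 3; 6 6 2]) = 20
det = (+1)·(3)·(74) + (+1)·(6)·(14) + (-1)·(4)·(20) = 226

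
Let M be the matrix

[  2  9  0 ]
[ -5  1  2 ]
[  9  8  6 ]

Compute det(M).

412

Expand along column 3:
  − 2 · |2 9; 9 8| = −2·(16 − 81) = 130
  + 6 · |2 9; -5 1| = 6·(2 − (-45)) = 282
Sum: (130) + (282) = 412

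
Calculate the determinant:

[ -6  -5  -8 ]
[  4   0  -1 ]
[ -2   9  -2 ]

Expand along column 2:
  − (-5) · |4 -1; -2 -2| = −(-5)·(-8 − 2) = -50
  − 9 · |-6 -8; 4 -1| = −9·(6 − (-32)) = -342
Sum: (-50) + (-342) = -392

The determinant is -392.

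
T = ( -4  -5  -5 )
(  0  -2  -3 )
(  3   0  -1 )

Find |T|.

The determinant is 7.

Expand along row 2:
  + (-2) · |-4 -5; 3 -1| = (-2)·(4 − (-15)) = -38
  − (-3) · |-4 -5; 3 0| = −(-3)·(0 − (-15)) = 45
Sum: (-38) + (45) = 7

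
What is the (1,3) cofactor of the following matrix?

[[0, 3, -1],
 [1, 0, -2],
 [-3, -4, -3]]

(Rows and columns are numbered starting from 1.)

The cofactor is -4.

Delete row 1 and column 3; the remaining 2×2 submatrix is [1 0; -3 -4].
Its determinant is 1·(-4) − 0·(-3) = -4.
The cofactor carries sign (−1)^(1+3) = +1, so C_{1,3} = +(-4) = -4.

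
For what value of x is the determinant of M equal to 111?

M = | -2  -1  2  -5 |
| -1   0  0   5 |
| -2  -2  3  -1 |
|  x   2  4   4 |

-3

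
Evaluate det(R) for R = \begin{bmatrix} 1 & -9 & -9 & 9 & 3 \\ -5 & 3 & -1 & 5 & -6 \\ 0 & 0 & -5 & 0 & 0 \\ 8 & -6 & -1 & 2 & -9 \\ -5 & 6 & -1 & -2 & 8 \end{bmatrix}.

12780

Expand along row 3 (it has 4 zeros):
  + (-5) · M_33   where M_33 = det([1 -9 9 3; -5 3 5 -6; 8 -6 2 -9; -5 6 -2 8]) = -2556
det = (+1)·(-5)·(-2556) = 12780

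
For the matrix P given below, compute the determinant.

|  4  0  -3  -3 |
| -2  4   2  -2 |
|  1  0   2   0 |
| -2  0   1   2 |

|P| = 28

Expand along column 2 (it has 3 zeros):
  + (4) · M_22   where M_22 = det([4 -3 -3; 1 2 0; -2 1 2]) = 7
det = (+1)·(4)·(7) = 28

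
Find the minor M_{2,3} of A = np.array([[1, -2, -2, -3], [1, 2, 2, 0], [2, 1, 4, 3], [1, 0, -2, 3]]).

The minor is 12.

Delete row 2 and column 3; the remaining 3×3 submatrix is [1 -2 -3; 2 1 3; 1 0 3].
Its determinant is 12.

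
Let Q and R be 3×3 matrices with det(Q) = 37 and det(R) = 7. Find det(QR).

259

det(QR) = det(Q)·det(R) = (37)·(7) = 259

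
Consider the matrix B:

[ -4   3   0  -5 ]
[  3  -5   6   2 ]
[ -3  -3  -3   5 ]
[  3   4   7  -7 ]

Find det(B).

Expand along row 1 (it has 1 zero):
  + (-4) · M_11   where M_11 = det([-5 6 2; -3 -3 5; 4 7 -7]) = 46
  − (3) · M_12   where M_12 = det([3 6 2; -3 -3 5; 3 7 -7]) = -102
  − (-5) · M_14   where M_14 = det([3 -5 6; -3 -3 -3; 3 4 7]) = -105
det = (+1)·(-4)·(46) + (-1)·(3)·(-102) + (-1)·(-5)·(-105) = -403

det(B) = -403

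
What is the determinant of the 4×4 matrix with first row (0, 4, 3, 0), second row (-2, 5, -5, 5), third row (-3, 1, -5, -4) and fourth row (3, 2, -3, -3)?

Expand along row 1 (it has 2 zeros):
  − (4) · M_12   where M_12 = det([-2 -5 5; -3 -5 -4; 3 -3 -3]) = 219
  + (3) · M_13   where M_13 = det([-2 5 5; -3 1 -4; 3 2 -3]) = -160
det = (-1)·(4)·(219) + (+1)·(3)·(-160) = -1356

-1356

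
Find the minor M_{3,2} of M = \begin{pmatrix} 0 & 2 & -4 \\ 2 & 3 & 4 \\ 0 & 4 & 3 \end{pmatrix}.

8

Delete row 3 and column 2; the remaining 2×2 submatrix is [0 -4; 2 4].
Its determinant is 0·4 − (-4)·2 = 8.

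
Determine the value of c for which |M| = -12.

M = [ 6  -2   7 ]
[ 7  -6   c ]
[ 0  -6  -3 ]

c = 6

Expanding along the row containing c, det(M) is linear in c: det(M) = (36)·c + (-228).
Set (36)·c + (-228) = -12  ⇒  (36)·c = 216  ⇒  c = 6.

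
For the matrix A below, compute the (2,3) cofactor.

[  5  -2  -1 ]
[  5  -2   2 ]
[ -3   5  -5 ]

The cofactor is -19.

Delete row 2 and column 3; the remaining 2×2 submatrix is [5 -2; -3 5].
Its determinant is 5·5 − (-2)·(-3) = 19.
The cofactor carries sign (−1)^(2+3) = −1, so C_{2,3} = −(19) = -19.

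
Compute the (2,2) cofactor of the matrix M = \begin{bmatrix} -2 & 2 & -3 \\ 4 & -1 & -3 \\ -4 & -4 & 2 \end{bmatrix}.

The cofactor is -16.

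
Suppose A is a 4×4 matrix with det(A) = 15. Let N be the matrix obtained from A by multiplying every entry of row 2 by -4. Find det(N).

Scaling one row by -4 multiplies the determinant by -4.
det(N) = (-4)·(15) = -60

det(N) = -60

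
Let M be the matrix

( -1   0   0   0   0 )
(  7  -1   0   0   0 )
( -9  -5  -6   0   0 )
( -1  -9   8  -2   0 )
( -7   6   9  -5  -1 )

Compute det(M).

det(M) = -12

M is lower triangular, so det(M) is the product of the diagonal entries:
det = (-1) · (-1) · (-6) · (-2) · (-1) = -12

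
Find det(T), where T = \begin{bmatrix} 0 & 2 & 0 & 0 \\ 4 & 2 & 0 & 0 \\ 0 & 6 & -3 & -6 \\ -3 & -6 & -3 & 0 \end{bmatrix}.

det(T) = 144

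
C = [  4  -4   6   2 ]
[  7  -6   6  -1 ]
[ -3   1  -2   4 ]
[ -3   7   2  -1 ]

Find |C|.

The determinant is -138.

Expand along row 1:
  + (4) · M_11   where M_11 = det([-6 6 -1; 1 -2 4; 7 2 -1]) = 194
  − (-4) · M_12   where M_12 = det([7 6 -1; -3 -2 4; -3 2 -1]) = -120
  + (6) · M_13   where M_13 = det([7 -6 -1; -3 1 4; -3 7 -1]) = -95
  − (2) · M_14   where M_14 = det([7 -6 6; -3 1 -2; -3 7 2]) = -68
det = (+1)·(4)·(194) + (-1)·(-4)·(-120) + (+1)·(6)·(-95) + (-1)·(2)·(-68) = -138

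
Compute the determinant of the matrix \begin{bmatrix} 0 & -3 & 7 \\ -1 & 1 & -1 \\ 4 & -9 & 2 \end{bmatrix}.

41

Expand along column 1:
  − (-1) · |-3 7; -9 2| = −(-1)·(-6 − (-63)) = 57
  + 4 · |-3 7; 1 -1| = 4·(3 − 7) = -16
Sum: (57) + (-16) = 41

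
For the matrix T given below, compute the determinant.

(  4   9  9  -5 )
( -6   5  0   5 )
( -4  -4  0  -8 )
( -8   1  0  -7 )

|T| = -1944

Expand along column 3 (it has 3 zeros):
  + (9) · M_13   where M_13 = det([-6 5 5; -4 -4 -8; -8 1 -7]) = -216
det = (+1)·(9)·(-216) = -1944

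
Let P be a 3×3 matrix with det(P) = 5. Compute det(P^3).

det(P^3) = (det P)^3 = (5)^3 = 125

The determinant is 125.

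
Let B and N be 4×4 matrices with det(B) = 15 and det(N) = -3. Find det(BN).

det(BN) = det(B)·det(N) = (15)·(-3) = -45

-45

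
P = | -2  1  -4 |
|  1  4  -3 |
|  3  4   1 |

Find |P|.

-10

Expand along column 1:
  + (-2) · |4 -3; 4 1| = (-2)·(4 − (-12)) = -32
  − 1 · |1 -4; 4 1| = −1·(1 − (-16)) = -17
  + 3 · |1 -4; 4 -3| = 3·(-3 − (-16)) = 39
Sum: (-32) + (-17) + (39) = -10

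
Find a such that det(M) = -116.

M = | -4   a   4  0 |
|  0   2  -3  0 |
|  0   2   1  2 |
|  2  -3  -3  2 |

Expanding along the row containing a, det(M) is linear in a: det(M) = (12)·a + (-152).
Set (12)·a + (-152) = -116  ⇒  (12)·a = 36  ⇒  a = 3.

a = 3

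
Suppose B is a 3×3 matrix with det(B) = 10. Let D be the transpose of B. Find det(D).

10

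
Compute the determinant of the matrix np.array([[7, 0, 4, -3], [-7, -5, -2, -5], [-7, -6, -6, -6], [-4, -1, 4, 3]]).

Expand along row 1 (it has 1 zero):
  + (7) · M_11   where M_11 = det([-5 -2 -5; -6 -6 -6; -1 4 3]) = 72
  + (4) · M_13   where M_13 = det([-7 -5 -5; -7 -6 -6; -4 -1 3]) = 28
  − (-3) · M_14   where M_14 = det([-7 -5 -2; -7 -6 -6; -4 -1 4]) = -16
det = (+1)·(7)·(72) + (+1)·(4)·(28) + (-1)·(-3)·(-16) = 568

568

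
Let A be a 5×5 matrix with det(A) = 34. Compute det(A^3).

39304

det(A^3) = (det A)^3 = (34)^3 = 39304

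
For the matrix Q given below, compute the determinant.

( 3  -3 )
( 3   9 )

36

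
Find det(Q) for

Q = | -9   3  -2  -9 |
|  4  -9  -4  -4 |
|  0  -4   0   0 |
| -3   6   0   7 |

Expand along row 3 (it has 3 zeros):
  − (-4) · M_32   where M_32 = det([-9 -2 -9; 4 -4 -4; -3 0 7]) = 392
det = (-1)·(-4)·(392) = 1568

1568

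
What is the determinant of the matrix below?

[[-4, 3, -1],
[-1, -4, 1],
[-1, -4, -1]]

Expand along row 1:
  + (-4) · |-4 1; -4 -1| = (-4)·(4 − (-4)) = -32
  − 3 · |-1 1; -1 -1| = −3·(1 − (-1)) = -6
  + (-1) · |-1 -4; -1 -4| = (-1)·(4 − 4) = 0
Sum: (-32) + (-6) + (0) = -38

-38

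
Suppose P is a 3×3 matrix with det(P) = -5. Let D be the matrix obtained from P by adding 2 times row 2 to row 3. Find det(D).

Adding a multiple of one row to another leaves the determinant unchanged.
det(D) = (1)·(-5) = -5

The determinant is -5.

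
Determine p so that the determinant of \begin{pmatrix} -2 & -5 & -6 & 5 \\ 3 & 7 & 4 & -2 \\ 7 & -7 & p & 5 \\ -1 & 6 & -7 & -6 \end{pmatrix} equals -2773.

2

Expanding along the row containing p, det(B) is linear in p: det(B) = (85)·p + (-2943).
Set (85)·p + (-2943) = -2773  ⇒  (85)·p = 170  ⇒  p = 2.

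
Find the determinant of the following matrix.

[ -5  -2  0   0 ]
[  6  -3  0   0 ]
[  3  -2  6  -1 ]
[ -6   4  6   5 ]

The matrix is block lower-triangular with a 2×2 block and a 2×2 block on the diagonal, so its determinant equals the product of the determinants of the diagonal blocks.
det of the 2×2 block = 27
det of the 2×2 block = 36
det = (27)·(36) = 972

972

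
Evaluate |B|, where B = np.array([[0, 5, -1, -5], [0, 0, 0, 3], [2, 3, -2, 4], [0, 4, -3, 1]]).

66

Expand along row 2 (it has 3 zeros):
  + (3) · M_24   where M_24 = det([0 5 -1; 2 3 -2; 0 4 -3]) = 22
det = (+1)·(3)·(22) = 66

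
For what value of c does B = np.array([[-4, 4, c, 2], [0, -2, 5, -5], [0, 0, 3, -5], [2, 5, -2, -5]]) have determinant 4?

-5

Expanding along the column containing c, det(B) is linear in c: det(B) = (20)·c + (104).
Set (20)·c + (104) = 4  ⇒  (20)·c = -100  ⇒  c = -5.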